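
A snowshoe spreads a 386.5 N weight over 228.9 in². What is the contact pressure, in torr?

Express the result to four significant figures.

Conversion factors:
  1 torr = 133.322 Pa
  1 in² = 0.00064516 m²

228.9 in² × 0.00064516 → 0.147677 m²
P = F / A = 386.5 N / 0.147677 m² = 2617.2 Pa
2617.2 Pa ÷ (133.322 Pa/torr) = 19.6307 torr

19.63 torr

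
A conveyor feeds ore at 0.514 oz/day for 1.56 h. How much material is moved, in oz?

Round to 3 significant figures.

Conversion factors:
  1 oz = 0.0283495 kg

0.0334 oz

0.514 oz/day → 1.68653×10⁻⁷ kg/s
1.56 h → 5616 s
m = ṁ × t = 1.68653×10⁻⁷ × 5616 = 9.47155×10⁻⁴ kg
In oz: 9.47155×10⁻⁴ / 0.0283495 = 0.0334099 oz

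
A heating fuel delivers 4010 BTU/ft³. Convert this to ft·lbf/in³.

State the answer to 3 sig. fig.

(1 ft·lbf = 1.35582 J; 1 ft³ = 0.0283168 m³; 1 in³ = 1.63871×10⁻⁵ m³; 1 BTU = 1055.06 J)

4010 BTU/ft³ × 1055.06 J/BTU ÷ 0.0283168 m³/ft³ = 1.49409×10⁸ J/m³
1.49409×10⁸ J/m³ ÷ 1.35582 J/ft·lbf × 1.63871×10⁻⁵ m³/in³ = 1805.83 ft·lbf/in³

1810 ft·lbf/in³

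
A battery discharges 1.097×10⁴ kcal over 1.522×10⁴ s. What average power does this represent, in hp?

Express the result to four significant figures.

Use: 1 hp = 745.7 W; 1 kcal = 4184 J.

1.097×10⁴ kcal × 4184 = 4.58985×10⁷ J
P = E / t = 4.58985×10⁷ J / 15220 s = 3015.67 W
3015.67 W ÷ (745.7 W/hp) = 4.04408 hp

4.044 hp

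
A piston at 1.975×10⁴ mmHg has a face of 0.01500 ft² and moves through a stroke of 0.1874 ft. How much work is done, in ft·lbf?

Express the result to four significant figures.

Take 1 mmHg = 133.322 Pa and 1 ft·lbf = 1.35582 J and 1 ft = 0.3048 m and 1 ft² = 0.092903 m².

1.975×10⁴ mmHg → 2.63311×10⁶ Pa
0.01500 ft² → 0.00139354 m²
F = P × A = 2.63311×10⁶ × 0.00139354 = 3669.34 N
0.1874 ft → 0.0571195 m
W = F × d = 3669.34 × 0.0571195 = 209.591 J
In ft·lbf: 209.591 / 1.35582 = 154.586 ft·lbf

154.6 ft·lbf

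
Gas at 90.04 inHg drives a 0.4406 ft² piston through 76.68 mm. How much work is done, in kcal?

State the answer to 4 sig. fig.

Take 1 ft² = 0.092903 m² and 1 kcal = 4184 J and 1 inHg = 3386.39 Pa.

0.2287 kcal

90.04 inHg → 304911 Pa
0.4406 ft² → 0.0409331 m²
F = P × A = 304911 × 0.0409331 = 12481 N
76.68 mm → 0.07668 m
W = F × d = 12481 × 0.07668 = 957.043 J
In kcal: 957.043 / 4184 = 0.228739 kcal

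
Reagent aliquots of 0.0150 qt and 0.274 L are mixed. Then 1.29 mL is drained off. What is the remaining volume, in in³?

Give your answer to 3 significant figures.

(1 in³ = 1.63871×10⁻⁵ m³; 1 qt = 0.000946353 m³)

17.5 in³

0.0150 qt × 0.000946353 → 1.41953×10⁻⁵ m³
0.274 L × 0.001 → 2.74×10⁻⁴ m³
1.29 mL × 10⁻⁶ → 1.29×10⁻⁶ m³
Net: 1.41953×10⁻⁵ + 2.74×10⁻⁴ − 1.29×10⁻⁶ = 2.86905×10⁻⁴ m³
In in³: 2.86905×10⁻⁴ / 1.63871×10⁻⁵ = 17.508 in³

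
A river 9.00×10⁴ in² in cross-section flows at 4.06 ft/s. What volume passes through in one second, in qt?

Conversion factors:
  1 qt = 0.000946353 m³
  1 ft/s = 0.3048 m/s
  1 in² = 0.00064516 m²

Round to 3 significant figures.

4.06 ft/s × 0.3048 → 1.23749 m/s
9.00×10⁴ in² × 0.00064516 → 58.0644 m²
V = v × A × t = 1.23749 m/s × 58.0644 m² × 1 s = 71.8541 m³
71.8541 m³ ÷ (0.000946353 m³/qt) = 75927.4 qt

7.59×10⁴ qt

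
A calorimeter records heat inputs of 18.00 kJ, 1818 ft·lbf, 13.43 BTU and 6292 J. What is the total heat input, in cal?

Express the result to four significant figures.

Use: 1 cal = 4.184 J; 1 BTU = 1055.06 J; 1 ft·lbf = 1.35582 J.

18.00 kJ × 1000 = 18000 J
1818 ft·lbf × 1.35582 = 2464.88 J
13.43 BTU × 1055.06 = 14169.5 J
6292 J (already J)
Sum: 18000 + 2464.88 + 14169.5 + 6292 = 40926.4 J
In cal: 40926.4 / 4.184 = 9781.64 cal

9782 cal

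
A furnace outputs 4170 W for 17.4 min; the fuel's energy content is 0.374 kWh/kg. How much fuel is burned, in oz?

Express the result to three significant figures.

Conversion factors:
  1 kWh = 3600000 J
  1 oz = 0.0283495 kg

17.4 min → 1044 s
E = P × t = 4170 × 1044 = 4.35348×10⁶ J
0.374 kWh/kg → 1.3464×10⁶ J/kg
m = E / e_s = 4.35348×10⁶ / 1.3464×10⁶ = 3.23342 kg
In oz: 3.23342 / 0.0283495 = 114.056 oz

114 oz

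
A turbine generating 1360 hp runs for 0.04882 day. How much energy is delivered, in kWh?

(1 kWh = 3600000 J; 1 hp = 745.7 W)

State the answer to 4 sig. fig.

1188 kWh

1360 hp × 745.7 = 1.01415×10⁶ W
0.04882 day × 86400 = 4218.05 s
E = P × t = 1.01415×10⁶ W × 4218.05 s = 4.27774×10⁹ J
4.27774×10⁹ J ÷ (3600000 J/kWh) = 1188.26 kWh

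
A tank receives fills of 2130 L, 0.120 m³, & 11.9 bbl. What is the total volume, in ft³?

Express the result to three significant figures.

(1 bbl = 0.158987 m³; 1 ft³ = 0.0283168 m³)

2130 L × 0.001 → 2.13 m³
0.120 m³ (already m³)
11.9 bbl × 0.158987 → 1.89195 m³
Total: 2.13 + 0.12 + 1.89195 = 4.14195 m³
In ft³: 4.14195 / 0.0283168 = 146.272 ft³

146 ft³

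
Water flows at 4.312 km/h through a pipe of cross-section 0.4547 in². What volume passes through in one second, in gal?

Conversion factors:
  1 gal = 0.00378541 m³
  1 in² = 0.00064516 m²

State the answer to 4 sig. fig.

4.312 km/h × (1/3.6) = 1.19778 m/s
0.4547 in² × 0.00064516 = 2.93354×10⁻⁴ m²
V = v × A × t = 1.19778 m/s × 2.93354×10⁻⁴ m² × 1 s = 3.51374×10⁻⁴ m³
3.51374×10⁻⁴ m³ ÷ (0.00378541 m³/gal) = 0.0928232 gal

0.09282 gal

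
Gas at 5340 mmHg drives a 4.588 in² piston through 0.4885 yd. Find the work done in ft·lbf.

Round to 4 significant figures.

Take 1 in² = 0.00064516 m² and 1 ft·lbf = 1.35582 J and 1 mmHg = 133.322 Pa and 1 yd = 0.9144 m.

694.3 ft·lbf

5340 mmHg → 711939 Pa
4.588 in² → 0.00295999 m²
F = P × A = 711939 × 0.00295999 = 2107.33 N
0.4885 yd → 0.446684 m
W = F × d = 2107.33 × 0.446684 = 941.311 J
In ft·lbf: 941.311 / 1.35582 = 694.274 ft·lbf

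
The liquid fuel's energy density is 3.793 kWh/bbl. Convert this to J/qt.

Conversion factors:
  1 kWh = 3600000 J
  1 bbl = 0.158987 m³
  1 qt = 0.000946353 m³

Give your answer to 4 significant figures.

3.793 kWh/bbl × 3600000 J/kWh ÷ 0.158987 m³/bbl = 8.58863×10⁷ J/m³
8.58863×10⁷ J/m³ × 0.000946353 m³/qt = 81278.8 J/qt

8.128×10⁴ J/qt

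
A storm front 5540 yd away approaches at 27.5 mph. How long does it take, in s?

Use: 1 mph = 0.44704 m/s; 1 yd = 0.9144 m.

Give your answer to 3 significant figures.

5540 yd × 0.9144 = 5065.78 m
27.5 mph × 0.44704 = 12.2936 m/s
t = d / v = 5065.78 m / 12.2936 m/s = 412.066 s

412 s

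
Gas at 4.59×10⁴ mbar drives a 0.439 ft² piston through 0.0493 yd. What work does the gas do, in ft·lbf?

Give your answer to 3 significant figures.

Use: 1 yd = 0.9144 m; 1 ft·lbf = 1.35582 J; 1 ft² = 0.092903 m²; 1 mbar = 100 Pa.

4.59×10⁴ mbar → 4.59×10⁶ Pa
0.439 ft² → 0.0407844 m²
F = P × A = 4.59×10⁶ × 0.0407844 = 187200 N
0.0493 yd → 0.0450799 m
W = F × d = 187200 × 0.0450799 = 8438.96 J
In ft·lbf: 8438.96 / 1.35582 = 6224.25 ft·lbf

6220 ft·lbf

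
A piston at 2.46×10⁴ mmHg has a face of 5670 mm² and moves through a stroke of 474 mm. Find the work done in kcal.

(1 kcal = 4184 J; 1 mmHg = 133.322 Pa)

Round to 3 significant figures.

2.46×10⁴ mmHg → 3.27972×10⁶ Pa
5670 mm² → 0.00567 m²
F = P × A = 3.27972×10⁶ × 0.00567 = 18596 N
474 mm → 0.474 m
W = F × d = 18596 × 0.474 = 8814.5 J
In kcal: 8814.5 / 4184 = 2.10672 kcal

2.11 kcal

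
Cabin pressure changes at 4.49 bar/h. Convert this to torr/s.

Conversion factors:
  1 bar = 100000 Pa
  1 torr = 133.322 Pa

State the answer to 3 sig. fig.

4.49 bar/h × 100000 Pa/bar ÷ 3600 s/h = 124.722 Pa/s
124.722 Pa/s ÷ 133.322 Pa/torr = 0.935495 torr/s

0.935 torr/s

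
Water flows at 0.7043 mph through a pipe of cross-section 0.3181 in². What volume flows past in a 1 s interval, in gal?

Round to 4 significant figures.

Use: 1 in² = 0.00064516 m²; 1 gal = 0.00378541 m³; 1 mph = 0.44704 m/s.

0.7043 mph × 0.44704 → 0.31485 m/s
0.3181 in² × 0.00064516 → 2.05225×10⁻⁴ m²
V = v × A × t = 0.31485 m/s × 2.05225×10⁻⁴ m² × 1 s = 6.46151×10⁻⁵ m³
6.46151×10⁻⁵ m³ ÷ (0.00378541 m³/gal) = 0.0170695 gal

0.01707 gal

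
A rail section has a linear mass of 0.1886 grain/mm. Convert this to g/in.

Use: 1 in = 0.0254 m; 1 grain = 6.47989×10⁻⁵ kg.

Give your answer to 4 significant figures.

0.1886 grain/mm × 6.47989×10⁻⁵ kg/grain ÷ 0.001 m/mm = 0.0122211 kg/m
0.0122211 kg/m ÷ 0.001 kg/g × 0.0254 m/in = 0.310416 g/in

0.3104 g/in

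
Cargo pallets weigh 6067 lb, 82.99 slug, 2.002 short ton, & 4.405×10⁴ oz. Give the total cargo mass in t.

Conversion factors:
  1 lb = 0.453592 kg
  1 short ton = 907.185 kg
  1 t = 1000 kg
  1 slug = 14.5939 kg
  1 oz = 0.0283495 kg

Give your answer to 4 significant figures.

7.028 t

6067 lb × 0.453592 = 2751.94 kg
82.99 slug × 14.5939 = 1211.15 kg
2.002 short ton × 907.185 = 1816.18 kg
4.405×10⁴ oz × 0.0283495 = 1248.8 kg
Sum: 2751.94 + 1211.15 + 1816.18 + 1248.8 = 7028.07 kg
In t: 7028.07 / 1000 = 7.02807 t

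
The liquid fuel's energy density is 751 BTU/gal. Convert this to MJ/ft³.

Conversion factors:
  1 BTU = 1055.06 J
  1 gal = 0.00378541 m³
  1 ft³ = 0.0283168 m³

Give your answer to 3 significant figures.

751 BTU/gal × 1055.06 J/BTU ÷ 0.00378541 m³/gal = 2.09317×10⁸ J/m³
2.09317×10⁸ J/m³ ÷ 1000000 J/MJ × 0.0283168 m³/ft³ = 5.92719 MJ/ft³

5.93 MJ/ft³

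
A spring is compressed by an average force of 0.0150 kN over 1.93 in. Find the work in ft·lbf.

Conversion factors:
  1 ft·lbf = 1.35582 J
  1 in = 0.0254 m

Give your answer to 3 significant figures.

0.542 ft·lbf

0.0150 kN × 1000 = 15 N
1.93 in × 0.0254 = 0.049022 m
W = F × d = 15 N × 0.049022 m = 0.73533 J
0.73533 J ÷ (1.35582 J/ft·lbf) = 0.542351 ft·lbf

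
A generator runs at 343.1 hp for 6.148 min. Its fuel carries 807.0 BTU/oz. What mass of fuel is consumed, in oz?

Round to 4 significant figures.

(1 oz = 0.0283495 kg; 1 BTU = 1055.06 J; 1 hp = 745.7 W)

110.8 oz

343.1 hp → 255850 W
6.148 min → 368.88 s
E = P × t = 255850 × 368.88 = 9.43779×10⁷ J
807.0 BTU/oz → 3.00335×10⁷ J/kg
m = E / e_s = 9.43779×10⁷ / 3.00335×10⁷ = 3.14242 kg
In oz: 3.14242 / 0.0283495 = 110.846 oz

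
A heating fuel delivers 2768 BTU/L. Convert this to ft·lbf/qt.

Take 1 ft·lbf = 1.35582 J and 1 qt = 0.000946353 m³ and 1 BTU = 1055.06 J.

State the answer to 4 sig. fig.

2768 BTU/L × 1055.06 J/BTU ÷ 0.001 m³/L = 2.92041×10⁹ J/m³
2.92041×10⁹ J/m³ ÷ 1.35582 J/ft·lbf × 0.000946353 m³/qt = 2.03843×10⁶ ft·lbf/qt

2.038×10⁶ ft·lbf/qt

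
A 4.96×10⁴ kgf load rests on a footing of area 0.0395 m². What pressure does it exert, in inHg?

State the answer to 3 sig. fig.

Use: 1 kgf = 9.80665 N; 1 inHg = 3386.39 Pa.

3640 inHg

4.96×10⁴ kgf × 9.80665 = 486410 N
P = F / A = 486410 N / 0.0395 m² = 1.23142×10⁷ Pa
1.23142×10⁷ Pa ÷ (3386.39 Pa/inHg) = 3636.38 inHg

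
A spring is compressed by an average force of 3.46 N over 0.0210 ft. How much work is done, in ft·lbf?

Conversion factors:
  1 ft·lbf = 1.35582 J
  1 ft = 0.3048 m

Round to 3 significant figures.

0.0163 ft·lbf

0.0210 ft × 0.3048 → 0.0064008 m
W = F × d = 3.46 N × 0.0064008 m = 0.0221468 J
0.0221468 J ÷ (1.35582 J/ft·lbf) = 0.0163346 ft·lbf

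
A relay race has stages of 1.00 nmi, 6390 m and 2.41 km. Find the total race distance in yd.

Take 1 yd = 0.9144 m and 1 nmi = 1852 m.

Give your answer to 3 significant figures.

1.16×10⁴ yd

1.00 nmi × 1852 = 1852 m
6390 m (already m)
2.41 km × 1000 = 2410 m
Sum: 1852 + 6390 + 2410 = 10652 m
In yd: 10652 / 0.9144 = 11649.2 yd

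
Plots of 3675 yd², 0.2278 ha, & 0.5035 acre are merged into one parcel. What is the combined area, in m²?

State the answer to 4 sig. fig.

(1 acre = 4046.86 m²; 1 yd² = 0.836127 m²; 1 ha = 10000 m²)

3675 yd² × 0.836127 → 3072.77 m²
0.2278 ha × 10000 → 2278 m²
0.5035 acre × 4046.86 → 2037.59 m²
Total: 3072.77 + 2278 + 2037.59 = 7388.36 m²

7388 m²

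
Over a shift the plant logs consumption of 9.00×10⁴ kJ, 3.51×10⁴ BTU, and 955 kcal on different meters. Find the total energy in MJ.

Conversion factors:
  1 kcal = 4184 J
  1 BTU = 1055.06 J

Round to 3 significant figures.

131 MJ

9.00×10⁴ kJ × 1000 → 9×10⁷ J
3.51×10⁴ BTU × 1055.06 → 3.70326×10⁷ J
955 kcal × 4184 → 3.99572×10⁶ J
Combined: 9×10⁷ + 3.70326×10⁷ + 3.99572×10⁶ = 1.31028×10⁸ J
In MJ: 1.31028×10⁸ / 1000000 = 131.028 MJ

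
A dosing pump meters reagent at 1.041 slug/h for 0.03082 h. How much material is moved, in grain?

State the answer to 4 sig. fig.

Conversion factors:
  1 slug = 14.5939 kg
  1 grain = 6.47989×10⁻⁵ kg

7226 grain

1.041 slug/h → 0.00422007 kg/s
0.03082 h → 110.952 s
m = ṁ × t = 0.00422007 × 110.952 = 0.468225 kg
In grain: 0.468225 / 6.47989×10⁻⁵ = 7225.82 grain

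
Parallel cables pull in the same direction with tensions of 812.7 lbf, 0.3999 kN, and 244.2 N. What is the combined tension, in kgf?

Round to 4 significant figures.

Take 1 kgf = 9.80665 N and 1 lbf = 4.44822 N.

812.7 lbf × 4.44822 → 3615.07 N
0.3999 kN × 1000 → 399.9 N
244.2 N (already N)
Total: 3615.07 + 399.9 + 244.2 = 4259.17 N
In kgf: 4259.17 / 9.80665 = 434.314 kgf

434.3 kgf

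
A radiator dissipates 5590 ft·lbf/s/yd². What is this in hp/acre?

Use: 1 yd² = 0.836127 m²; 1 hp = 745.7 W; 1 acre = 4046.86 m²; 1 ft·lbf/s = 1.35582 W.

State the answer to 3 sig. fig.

5590 ft·lbf/s/yd² × 1.35582 W/ft·lbf/s ÷ 0.836127 m²/yd² = 9064.45 W/m²
9064.45 W/m² ÷ 745.7 W/hp × 4046.86 m²/acre = 49192.1 hp/acre

4.92×10⁴ hp/acre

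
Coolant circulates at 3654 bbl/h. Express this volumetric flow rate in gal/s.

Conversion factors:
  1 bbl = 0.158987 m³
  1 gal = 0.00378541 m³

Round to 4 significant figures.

42.63 gal/s

3654 bbl/h × 0.158987 m³/bbl ÷ 3600 s/h = 0.161372 m³/s
0.161372 m³/s ÷ 0.00378541 m³/gal = 42.63 gal/s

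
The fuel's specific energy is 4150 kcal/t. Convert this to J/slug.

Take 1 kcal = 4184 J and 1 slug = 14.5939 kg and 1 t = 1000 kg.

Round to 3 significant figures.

2.53×10⁵ J/slug

4150 kcal/t × 4184 J/kcal ÷ 1000 kg/t = 17363.6 J/kg
17363.6 J/kg × 14.5939 kg/slug = 253403 J/slug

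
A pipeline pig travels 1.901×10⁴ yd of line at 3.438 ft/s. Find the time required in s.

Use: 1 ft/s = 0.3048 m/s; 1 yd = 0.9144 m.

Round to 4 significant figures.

1.901×10⁴ yd × 0.9144 → 17382.7 m
3.438 ft/s × 0.3048 → 1.0479 m/s
t = d / v = 17382.7 m / 1.0479 m/s = 16588.1 s

1.659×10⁴ s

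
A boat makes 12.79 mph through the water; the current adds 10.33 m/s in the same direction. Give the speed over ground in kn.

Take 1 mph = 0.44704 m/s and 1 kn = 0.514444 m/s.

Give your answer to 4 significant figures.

31.19 kn

12.79 mph × 0.44704 = 5.71764 m/s
10.33 m/s (already m/s)
Combined: 5.71764 + 10.33 = 16.0476 m/s
In kn: 16.0476 / 0.514444 = 31.1941 kn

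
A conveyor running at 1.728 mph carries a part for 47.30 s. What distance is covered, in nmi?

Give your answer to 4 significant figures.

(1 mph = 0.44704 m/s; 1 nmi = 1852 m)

1.728 mph × 0.44704 = 0.772485 m/s
d = v × t = 0.772485 m/s × 47.3 s = 36.5385 m
36.5385 m ÷ (1852 m/nmi) = 0.0197292 nmi

0.01973 nmi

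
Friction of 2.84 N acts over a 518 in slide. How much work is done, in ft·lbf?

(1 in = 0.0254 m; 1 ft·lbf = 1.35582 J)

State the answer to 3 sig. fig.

518 in × 0.0254 → 13.1572 m
W = F × d = 2.84 N × 13.1572 m = 37.3664 J
37.3664 J ÷ (1.35582 J/ft·lbf) = 27.56 ft·lbf

27.6 ft·lbf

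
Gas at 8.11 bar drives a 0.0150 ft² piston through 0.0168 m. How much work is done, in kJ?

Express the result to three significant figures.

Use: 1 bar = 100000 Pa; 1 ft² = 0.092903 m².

0.0190 kJ

8.11 bar → 811000 Pa
0.0150 ft² → 0.00139354 m²
F = P × A = 811000 × 0.00139354 = 1130.16 N
W = F × d = 1130.16 × 0.0168 = 18.9867 J
In kJ: 18.9867 / 1000 = 0.0189867 kJ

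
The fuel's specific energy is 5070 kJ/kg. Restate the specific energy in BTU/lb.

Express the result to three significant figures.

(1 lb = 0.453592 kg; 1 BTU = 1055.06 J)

5070 kJ/kg × 1000 J/kJ = 5.07×10⁶ J/kg
5.07×10⁶ J/kg ÷ 1055.06 J/BTU × 0.453592 kg/lb = 2179.7 BTU/lb

2180 BTU/lb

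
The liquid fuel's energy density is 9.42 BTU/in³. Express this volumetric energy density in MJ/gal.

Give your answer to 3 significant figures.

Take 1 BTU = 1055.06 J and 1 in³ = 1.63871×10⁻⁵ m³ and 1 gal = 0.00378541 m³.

9.42 BTU/in³ × 1055.06 J/BTU ÷ 1.63871×10⁻⁵ m³/in³ = 6.06493×10⁸ J/m³
6.06493×10⁸ J/m³ ÷ 1000000 J/MJ × 0.00378541 m³/gal = 2.29582 MJ/gal

2.30 MJ/gal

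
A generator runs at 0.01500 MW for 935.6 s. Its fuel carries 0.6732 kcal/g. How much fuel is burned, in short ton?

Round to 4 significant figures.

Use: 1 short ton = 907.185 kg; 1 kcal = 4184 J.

0.01500 MW → 15000 W
E = P × t = 15000 × 935.6 = 1.4034×10⁷ J
0.6732 kcal/g → 2.81667×10⁶ J/kg
m = E / e_s = 1.4034×10⁷ / 2.81667×10⁶ = 4.98248 kg
In short ton: 4.98248 / 907.185 = 0.00549224 short ton

0.005492 short ton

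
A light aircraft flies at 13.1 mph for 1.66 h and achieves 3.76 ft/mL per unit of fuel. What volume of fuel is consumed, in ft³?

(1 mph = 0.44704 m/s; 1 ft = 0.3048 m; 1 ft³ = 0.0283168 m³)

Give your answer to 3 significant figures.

13.1 mph → 5.85622 m/s
1.66 h → 5976 s
d = v × t = 5.85622 × 5976 = 34996.8 m
3.76 ft/mL → 1.14605×10⁶ m/m³
V = d / (distance per unit fuel) = 34996.8 / 1.14605×10⁶ = 0.0305369 m³
In ft³: 0.0305369 / 0.0283168 = 1.0784 ft³

1.08 ft³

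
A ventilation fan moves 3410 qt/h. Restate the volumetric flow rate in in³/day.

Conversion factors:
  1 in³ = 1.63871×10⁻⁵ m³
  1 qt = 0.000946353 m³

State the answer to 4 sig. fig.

4.726×10⁶ in³/day

3410 qt/h × 0.000946353 m³/qt ÷ 3600 s/h = 8.96407×10⁻⁴ m³/s
8.96407×10⁻⁴ m³/s ÷ 1.63871×10⁻⁵ m³/in³ × 86400 s/day = 4.72625×10⁶ in³/day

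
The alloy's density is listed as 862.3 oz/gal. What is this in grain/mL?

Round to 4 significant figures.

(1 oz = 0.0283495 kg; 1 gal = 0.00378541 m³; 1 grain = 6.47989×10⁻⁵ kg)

862.3 oz/gal × 0.0283495 kg/oz ÷ 0.00378541 m³/gal = 6457.89 kg/m³
6457.89 kg/m³ ÷ 6.47989×10⁻⁵ kg/grain × 10⁻⁶ m³/mL = 99.6605 grain/mL

99.66 grain/mL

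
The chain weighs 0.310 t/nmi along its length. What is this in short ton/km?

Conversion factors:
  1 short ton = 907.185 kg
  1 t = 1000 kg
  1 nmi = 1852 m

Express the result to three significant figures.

0.185 short ton/km

0.310 t/nmi × 1000 kg/t ÷ 1852 m/nmi = 0.167387 kg/m
0.167387 kg/m ÷ 907.185 kg/short ton × 1000 m/km = 0.184513 short ton/km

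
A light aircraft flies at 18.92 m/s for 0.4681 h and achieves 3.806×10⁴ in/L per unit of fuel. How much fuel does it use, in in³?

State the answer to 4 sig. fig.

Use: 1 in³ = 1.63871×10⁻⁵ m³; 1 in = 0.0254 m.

0.4681 h → 1685.16 s
d = v × t = 18.92 × 1685.16 = 31883.2 m
3.806×10⁴ in/L → 966724 m/m³
V = d / (distance per unit fuel) = 31883.2 / 966724 = 0.0329807 m³
In in³: 0.0329807 / 1.63871×10⁻⁵ = 2012.6 in³

2013 in³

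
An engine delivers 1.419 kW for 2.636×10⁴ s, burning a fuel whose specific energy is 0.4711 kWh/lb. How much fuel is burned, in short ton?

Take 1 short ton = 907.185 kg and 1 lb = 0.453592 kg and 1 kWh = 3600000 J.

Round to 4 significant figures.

1.419 kW → 1419 W
E = P × t = 1419 × 26360 = 3.74048×10⁷ J
0.4711 kWh/lb → 3.73895×10⁶ J/kg
m = E / e_s = 3.74048×10⁷ / 3.73895×10⁶ = 10.0041 kg
In short ton: 10.0041 / 907.185 = 0.0110276 short ton

0.01103 short ton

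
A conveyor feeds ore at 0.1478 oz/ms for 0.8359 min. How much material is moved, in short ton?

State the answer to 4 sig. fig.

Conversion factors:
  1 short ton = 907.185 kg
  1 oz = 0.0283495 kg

0.2316 short ton

0.1478 oz/ms → 4.19006 kg/s
0.8359 min → 50.154 s
m = ṁ × t = 4.19006 × 50.154 = 210.148 kg
In short ton: 210.148 / 907.185 = 0.231648 short ton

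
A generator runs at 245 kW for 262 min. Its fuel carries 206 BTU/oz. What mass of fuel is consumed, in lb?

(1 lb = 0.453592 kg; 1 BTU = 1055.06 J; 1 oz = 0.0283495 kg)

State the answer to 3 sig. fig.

245 kW → 245000 W
262 min → 15720 s
E = P × t = 245000 × 15720 = 3.8514×10⁹ J
206 BTU/oz → 7.66653×10⁶ J/kg
m = E / e_s = 3.8514×10⁹ / 7.66653×10⁶ = 502.365 kg
In lb: 502.365 / 0.453592 = 1107.53 lb

1110 lb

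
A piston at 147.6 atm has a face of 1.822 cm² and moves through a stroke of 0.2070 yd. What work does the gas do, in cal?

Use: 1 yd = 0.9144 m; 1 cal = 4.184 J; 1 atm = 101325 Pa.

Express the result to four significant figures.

147.6 atm → 1.49556×10⁷ Pa
1.822 cm² → 1.822×10⁻⁴ m²
F = P × A = 1.49556×10⁷ × 1.822×10⁻⁴ = 2724.91 N
0.2070 yd → 0.189281 m
W = F × d = 2724.91 × 0.189281 = 515.774 J
In cal: 515.774 / 4.184 = 123.273 cal

123.3 cal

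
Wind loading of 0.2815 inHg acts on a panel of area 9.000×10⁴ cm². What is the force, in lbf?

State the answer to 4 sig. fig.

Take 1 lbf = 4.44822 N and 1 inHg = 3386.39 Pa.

0.2815 inHg × 3386.39 → 953.269 Pa
9.000×10⁴ cm² × 0.0001 → 9 m²
F = P × A = 953.269 Pa × 9 m² = 8579.42 N
8579.42 N ÷ (4.44822 N/lbf) = 1928.73 lbf

1929 lbf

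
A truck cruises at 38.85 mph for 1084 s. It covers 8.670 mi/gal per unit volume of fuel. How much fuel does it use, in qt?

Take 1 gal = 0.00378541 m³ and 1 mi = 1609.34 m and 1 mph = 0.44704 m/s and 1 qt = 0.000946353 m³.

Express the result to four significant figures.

5.397 qt

38.85 mph → 17.3675 m/s
d = v × t = 17.3675 × 1084 = 18826.4 m
8.670 mi/gal → 3.68599×10⁶ m/m³
V = d / (distance per unit fuel) = 18826.4 / 3.68599×10⁶ = 0.00510756 m³
In qt: 0.00510756 / 0.000946353 = 5.3971 qt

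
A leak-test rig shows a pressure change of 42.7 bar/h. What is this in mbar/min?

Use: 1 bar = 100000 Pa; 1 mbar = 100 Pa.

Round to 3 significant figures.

712 mbar/min

42.7 bar/h × 100000 Pa/bar ÷ 3600 s/h = 1186.11 Pa/s
1186.11 Pa/s ÷ 100 Pa/mbar × 60 s/min = 711.666 mbar/min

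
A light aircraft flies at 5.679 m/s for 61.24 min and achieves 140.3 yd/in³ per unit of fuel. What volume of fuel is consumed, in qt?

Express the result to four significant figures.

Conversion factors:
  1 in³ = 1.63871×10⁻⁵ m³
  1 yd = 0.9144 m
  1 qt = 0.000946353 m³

2.817 qt

61.24 min → 3674.4 s
d = v × t = 5.679 × 3674.4 = 20866.9 m
140.3 yd/in³ → 7.82874×10⁶ m/m³
V = d / (distance per unit fuel) = 20866.9 / 7.82874×10⁶ = 0.00266542 m³
In qt: 0.00266542 / 0.000946353 = 2.81652 qt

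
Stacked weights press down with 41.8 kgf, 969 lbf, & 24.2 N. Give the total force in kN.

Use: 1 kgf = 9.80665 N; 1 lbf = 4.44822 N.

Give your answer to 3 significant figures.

4.74 kN

41.8 kgf × 9.80665 = 409.918 N
969 lbf × 4.44822 = 4310.33 N
24.2 N (already N)
Total: 409.918 + 4310.33 + 24.2 = 4744.45 N
In kN: 4744.45 / 1000 = 4.74445 kN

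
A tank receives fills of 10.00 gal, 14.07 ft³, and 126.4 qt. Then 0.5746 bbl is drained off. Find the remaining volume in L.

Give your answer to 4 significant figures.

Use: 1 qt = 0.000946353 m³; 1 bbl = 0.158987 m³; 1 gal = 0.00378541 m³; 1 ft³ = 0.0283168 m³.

464.5 L

10.00 gal × 0.00378541 → 0.0378541 m³
14.07 ft³ × 0.0283168 → 0.398417 m³
126.4 qt × 0.000946353 → 0.119619 m³
0.5746 bbl × 0.158987 → 0.0913539 m³
Result: 0.0378541 + 0.398417 + 0.119619 − 0.0913539 = 0.464536 m³
In L: 0.464536 / 0.001 = 464.536 L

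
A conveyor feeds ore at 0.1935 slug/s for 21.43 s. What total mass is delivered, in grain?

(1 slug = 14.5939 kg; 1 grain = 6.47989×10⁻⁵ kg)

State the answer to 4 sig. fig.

9.339×10⁵ grain

0.1935 slug/s → 2.82392 kg/s
m = ṁ × t = 2.82392 × 21.43 = 60.5166 kg
In grain: 60.5166 / 6.47989×10⁻⁵ = 933914 grain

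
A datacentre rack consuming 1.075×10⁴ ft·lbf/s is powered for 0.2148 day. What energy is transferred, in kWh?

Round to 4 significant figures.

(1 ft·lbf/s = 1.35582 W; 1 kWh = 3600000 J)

75.14 kWh

1.075×10⁴ ft·lbf/s × 1.35582 → 14575.1 W
0.2148 day × 86400 → 18558.7 s
E = P × t = 14575.1 W × 18558.7 s = 2.70495×10⁸ J
2.70495×10⁸ J ÷ (3600000 J/kWh) = 75.1375 kWh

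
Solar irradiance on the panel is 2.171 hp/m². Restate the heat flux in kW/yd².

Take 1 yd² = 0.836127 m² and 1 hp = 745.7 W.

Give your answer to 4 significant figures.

1.354 kW/yd²

2.171 hp/m² × 745.7 W/hp = 1618.91 W/m²
1618.91 W/m² ÷ 1000 W/kW × 0.836127 m²/yd² = 1.35361 kW/yd²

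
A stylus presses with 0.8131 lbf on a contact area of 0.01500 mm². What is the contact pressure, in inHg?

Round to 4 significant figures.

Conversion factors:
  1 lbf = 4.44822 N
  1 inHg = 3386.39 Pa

7.120×10⁴ inHg

0.8131 lbf × 4.44822 = 3.61685 N
0.01500 mm² × 10⁻⁶ = 1.5×10⁻⁸ m²
P = F / A = 3.61685 N / 1.5×10⁻⁸ m² = 2.41123×10⁸ Pa
2.41123×10⁸ Pa ÷ (3386.39 Pa/inHg) = 71203.6 inHg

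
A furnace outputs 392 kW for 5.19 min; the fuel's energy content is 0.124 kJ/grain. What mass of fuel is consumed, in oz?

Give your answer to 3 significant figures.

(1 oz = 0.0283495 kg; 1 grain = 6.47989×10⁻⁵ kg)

2250 oz

392 kW → 392000 W
5.19 min → 311.4 s
E = P × t = 392000 × 311.4 = 1.22069×10⁸ J
0.124 kJ/grain → 1.91361×10⁶ J/kg
m = E / e_s = 1.22069×10⁸ / 1.91361×10⁶ = 63.7899 kg
In oz: 63.7899 / 0.0283495 = 2250.12 oz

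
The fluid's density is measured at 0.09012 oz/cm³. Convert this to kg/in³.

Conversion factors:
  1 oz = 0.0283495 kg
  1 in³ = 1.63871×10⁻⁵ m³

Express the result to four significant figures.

0.04187 kg/in³

0.09012 oz/cm³ × 0.0283495 kg/oz ÷ 10⁻⁶ m³/cm³ = 2554.86 kg/m³
2554.86 kg/m³ × 1.63871×10⁻⁵ m³/in³ = 0.0418667 kg/in³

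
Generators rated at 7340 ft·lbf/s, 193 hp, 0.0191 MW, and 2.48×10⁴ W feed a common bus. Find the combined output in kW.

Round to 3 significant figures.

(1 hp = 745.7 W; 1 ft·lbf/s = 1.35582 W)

7340 ft·lbf/s × 1.35582 → 9951.72 W
193 hp × 745.7 → 143920 W
0.0191 MW × 1000000 → 19100 W
2.48×10⁴ W (already W)
Total: 9951.72 + 143920 + 19100 + 24800 = 197772 W
In kW: 197772 / 1000 = 197.772 kW

198 kW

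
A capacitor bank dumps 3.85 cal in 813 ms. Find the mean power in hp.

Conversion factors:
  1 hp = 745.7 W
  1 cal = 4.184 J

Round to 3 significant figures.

3.85 cal × 4.184 = 16.1084 J
813 ms × 0.001 = 0.813 s
P = E / t = 16.1084 J / 0.813 s = 19.8135 W
19.8135 W ÷ (745.7 W/hp) = 0.0265703 hp

0.0266 hp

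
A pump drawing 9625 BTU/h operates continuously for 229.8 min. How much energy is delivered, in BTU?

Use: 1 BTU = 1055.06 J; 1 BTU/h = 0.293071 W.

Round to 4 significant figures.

3.686×10⁴ BTU

9625 BTU/h × 0.293071 = 2820.81 W
229.8 min × 60 = 13788 s
E = P × t = 2820.81 W × 13788 s = 3.88933×10⁷ J
3.88933×10⁷ J ÷ (1055.06 J/BTU) = 36863.6 BTU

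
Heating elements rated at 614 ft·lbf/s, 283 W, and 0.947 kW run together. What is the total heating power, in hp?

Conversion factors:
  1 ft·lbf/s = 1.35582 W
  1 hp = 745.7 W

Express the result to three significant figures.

614 ft·lbf/s × 1.35582 = 832.473 W
283 W (already W)
0.947 kW × 1000 = 947 W
Combined: 832.473 + 283 + 947 = 2062.47 W
In hp: 2062.47 / 745.7 = 2.76582 hp

2.77 hp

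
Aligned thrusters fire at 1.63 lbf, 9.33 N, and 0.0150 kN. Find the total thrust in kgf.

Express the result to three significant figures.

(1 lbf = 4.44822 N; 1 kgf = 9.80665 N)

3.22 kgf

1.63 lbf × 4.44822 → 7.2506 N
9.33 N (already N)
0.0150 kN × 1000 → 15 N
Total: 7.2506 + 9.33 + 15 = 31.5806 N
In kgf: 31.5806 / 9.80665 = 3.22032 kgf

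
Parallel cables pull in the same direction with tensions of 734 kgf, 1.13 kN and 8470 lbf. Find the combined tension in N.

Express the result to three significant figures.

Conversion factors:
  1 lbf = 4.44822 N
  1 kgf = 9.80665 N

4.60×10⁴ N

734 kgf × 9.80665 = 7198.08 N
1.13 kN × 1000 = 1130 N
8470 lbf × 4.44822 = 37676.4 N
Total: 7198.08 + 1130 + 37676.4 = 46004.5 N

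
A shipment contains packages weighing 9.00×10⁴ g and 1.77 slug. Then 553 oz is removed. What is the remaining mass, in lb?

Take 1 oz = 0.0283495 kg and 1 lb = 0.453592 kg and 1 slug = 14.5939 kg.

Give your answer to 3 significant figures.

9.00×10⁴ g × 0.001 = 90 kg
1.77 slug × 14.5939 = 25.8312 kg
553 oz × 0.0283495 = 15.6773 kg
Sum: 90 + 25.8312 − 15.6773 = 100.154 kg
In lb: 100.154 / 0.453592 = 220.802 lb

221 lb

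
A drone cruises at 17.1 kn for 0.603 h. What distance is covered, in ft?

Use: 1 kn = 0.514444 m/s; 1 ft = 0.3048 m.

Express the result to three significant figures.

6.27×10⁴ ft

17.1 kn × 0.514444 → 8.79699 m/s
0.603 h × 3600 → 2170.8 s
d = v × t = 8.79699 m/s × 2170.8 s = 19096.5 m
19096.5 m ÷ (0.3048 m/ft) = 62652.6 ft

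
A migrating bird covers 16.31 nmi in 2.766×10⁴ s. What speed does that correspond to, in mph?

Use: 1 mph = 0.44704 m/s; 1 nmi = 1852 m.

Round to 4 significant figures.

2.443 mph

16.31 nmi × 1852 = 30206.1 m
v = d / t = 30206.1 m / 27660 s = 1.09205 m/s
1.09205 m/s ÷ (0.44704 m/s/mph) = 2.44285 mph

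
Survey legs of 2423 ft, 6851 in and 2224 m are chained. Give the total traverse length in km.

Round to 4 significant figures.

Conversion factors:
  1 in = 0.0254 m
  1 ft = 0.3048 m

3.137 km

2423 ft × 0.3048 = 738.53 m
6851 in × 0.0254 = 174.015 m
2224 m (already m)
Sum: 738.53 + 174.015 + 2224 = 3136.54 m
In km: 3136.54 / 1000 = 3.13654 km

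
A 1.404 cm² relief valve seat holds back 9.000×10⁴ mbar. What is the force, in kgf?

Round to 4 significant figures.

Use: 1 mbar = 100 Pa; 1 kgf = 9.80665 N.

128.9 kgf

9.000×10⁴ mbar × 100 = 9×10⁶ Pa
1.404 cm² × 0.0001 = 1.404×10⁻⁴ m²
F = P × A = 9×10⁶ Pa × 1.404×10⁻⁴ m² = 1263.6 N
1263.6 N ÷ (9.80665 N/kgf) = 128.851 kgf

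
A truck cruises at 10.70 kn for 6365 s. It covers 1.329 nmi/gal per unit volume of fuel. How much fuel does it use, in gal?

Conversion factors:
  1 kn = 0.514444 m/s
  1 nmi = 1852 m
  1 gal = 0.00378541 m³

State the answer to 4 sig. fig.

10.70 kn → 5.50455 m/s
d = v × t = 5.50455 × 6365 = 35036.5 m
1.329 nmi/gal → 650209 m/m³
V = d / (distance per unit fuel) = 35036.5 / 650209 = 0.053885 m³
In gal: 0.053885 / 0.00378541 = 14.2349 gal

14.23 gal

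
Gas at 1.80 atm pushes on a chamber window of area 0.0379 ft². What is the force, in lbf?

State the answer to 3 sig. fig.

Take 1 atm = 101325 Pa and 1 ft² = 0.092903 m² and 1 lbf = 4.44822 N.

144 lbf

1.80 atm × 101325 = 182385 Pa
0.0379 ft² × 0.092903 = 0.00352102 m²
F = P × A = 182385 Pa × 0.00352102 m² = 642.181 N
642.181 N ÷ (4.44822 N/lbf) = 144.368 lbf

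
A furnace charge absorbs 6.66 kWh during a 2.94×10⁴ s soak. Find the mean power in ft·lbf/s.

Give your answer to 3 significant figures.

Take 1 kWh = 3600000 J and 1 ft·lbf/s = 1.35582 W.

6.66 kWh × 3600000 = 2.3976×10⁷ J
P = E / t = 2.3976×10⁷ J / 29400 s = 815.51 W
815.51 W ÷ (1.35582 W/ft·lbf/s) = 601.488 ft·lbf/s

601 ft·lbf/s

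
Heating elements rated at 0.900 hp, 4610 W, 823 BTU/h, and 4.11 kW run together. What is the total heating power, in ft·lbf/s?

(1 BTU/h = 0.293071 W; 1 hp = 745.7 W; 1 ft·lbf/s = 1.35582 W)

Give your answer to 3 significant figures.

7100 ft·lbf/s

0.900 hp × 745.7 = 671.13 W
4610 W (already W)
823 BTU/h × 0.293071 = 241.197 W
4.11 kW × 1000 = 4110 W
Combined: 671.13 + 4610 + 241.197 + 4110 = 9632.33 W
In ft·lbf/s: 9632.33 / 1.35582 = 7104.43 ft·lbf/s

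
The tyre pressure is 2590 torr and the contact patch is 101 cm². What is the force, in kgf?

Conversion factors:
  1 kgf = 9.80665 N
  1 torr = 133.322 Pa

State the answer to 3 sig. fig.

356 kgf

2590 torr × 133.322 = 345304 Pa
101 cm² × 0.0001 = 0.0101 m²
F = P × A = 345304 Pa × 0.0101 m² = 3487.57 N
3487.57 N ÷ (9.80665 N/kgf) = 355.633 kgf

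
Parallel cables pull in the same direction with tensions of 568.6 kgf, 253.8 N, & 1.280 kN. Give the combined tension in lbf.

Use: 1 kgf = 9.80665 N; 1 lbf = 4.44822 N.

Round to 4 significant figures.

1598 lbf

568.6 kgf × 9.80665 → 5576.06 N
253.8 N (already N)
1.280 kN × 1000 → 1280 N
Sum: 5576.06 + 253.8 + 1280 = 7109.86 N
In lbf: 7109.86 / 4.44822 = 1598.36 lbf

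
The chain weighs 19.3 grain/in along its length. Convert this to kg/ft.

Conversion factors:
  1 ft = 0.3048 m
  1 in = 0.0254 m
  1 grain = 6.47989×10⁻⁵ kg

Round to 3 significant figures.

0.0150 kg/ft

19.3 grain/in × 6.47989×10⁻⁵ kg/grain ÷ 0.0254 m/in = 0.049237 kg/m
0.049237 kg/m × 0.3048 m/ft = 0.0150074 kg/ft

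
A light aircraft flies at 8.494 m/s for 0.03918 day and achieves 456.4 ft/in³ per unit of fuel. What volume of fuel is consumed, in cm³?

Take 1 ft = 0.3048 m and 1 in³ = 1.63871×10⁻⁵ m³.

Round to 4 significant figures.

3387 cm³

0.03918 day → 3385.15 s
d = v × t = 8.494 × 3385.15 = 28753.5 m
456.4 ft/in³ → 8.48904×10⁶ m/m³
V = d / (distance per unit fuel) = 28753.5 / 8.48904×10⁶ = 0.00338713 m³
In cm³: 0.00338713 / 10⁻⁶ = 3387.13 cm³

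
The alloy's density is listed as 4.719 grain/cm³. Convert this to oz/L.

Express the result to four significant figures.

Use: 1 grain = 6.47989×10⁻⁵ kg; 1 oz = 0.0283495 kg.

10.79 oz/L

4.719 grain/cm³ × 6.47989×10⁻⁵ kg/grain ÷ 10⁻⁶ m³/cm³ = 305.786 kg/m³
305.786 kg/m³ ÷ 0.0283495 kg/oz × 0.001 m³/L = 10.7863 oz/L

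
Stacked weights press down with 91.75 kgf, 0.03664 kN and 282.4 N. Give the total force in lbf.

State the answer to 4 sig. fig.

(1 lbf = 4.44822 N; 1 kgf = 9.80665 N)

274.0 lbf

91.75 kgf × 9.80665 → 899.76 N
0.03664 kN × 1000 → 36.64 N
282.4 N (already N)
Total: 899.76 + 36.64 + 282.4 = 1218.8 N
In lbf: 1218.8 / 4.44822 = 273.997 lbf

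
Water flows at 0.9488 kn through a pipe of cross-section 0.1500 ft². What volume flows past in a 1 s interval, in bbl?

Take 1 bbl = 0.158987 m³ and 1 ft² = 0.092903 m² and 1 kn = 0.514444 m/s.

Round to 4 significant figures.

0.04278 bbl

0.9488 kn × 0.514444 → 0.488104 m/s
0.1500 ft² × 0.092903 → 0.0139354 m²
V = v × A × t = 0.488104 m/s × 0.0139354 m² × 1 s = 0.00680192 m³
0.00680192 m³ ÷ (0.158987 m³/bbl) = 0.0427829 bbl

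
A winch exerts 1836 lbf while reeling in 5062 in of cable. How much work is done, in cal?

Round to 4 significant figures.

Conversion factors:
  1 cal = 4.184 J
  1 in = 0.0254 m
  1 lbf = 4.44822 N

1836 lbf × 4.44822 → 8166.93 N
5062 in × 0.0254 → 128.575 m
W = F × d = 8166.93 N × 128.575 m = 1.05006×10⁶ J
1.05006×10⁶ J ÷ (4.184 J/cal) = 250970 cal

2.510×10⁵ cal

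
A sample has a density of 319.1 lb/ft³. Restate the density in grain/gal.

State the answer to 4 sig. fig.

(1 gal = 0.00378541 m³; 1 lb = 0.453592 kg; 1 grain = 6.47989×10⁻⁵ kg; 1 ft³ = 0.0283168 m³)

319.1 lb/ft³ × 0.453592 kg/lb ÷ 0.0283168 m³/ft³ = 5111.5 kg/m³
5111.5 kg/m³ ÷ 6.47989×10⁻⁵ kg/grain × 0.00378541 m³/gal = 298603 grain/gal

2.986×10⁵ grain/gal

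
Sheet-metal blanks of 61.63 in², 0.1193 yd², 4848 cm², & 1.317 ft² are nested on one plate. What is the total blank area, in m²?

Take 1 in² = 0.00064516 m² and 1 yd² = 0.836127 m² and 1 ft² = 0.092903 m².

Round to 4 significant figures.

0.7467 m²

61.63 in² × 0.00064516 = 0.0397612 m²
0.1193 yd² × 0.836127 = 0.09975 m²
4848 cm² × 0.0001 = 0.4848 m²
1.317 ft² × 0.092903 = 0.122353 m²
Sum: 0.0397612 + 0.09975 + 0.4848 + 0.122353 = 0.746664 m²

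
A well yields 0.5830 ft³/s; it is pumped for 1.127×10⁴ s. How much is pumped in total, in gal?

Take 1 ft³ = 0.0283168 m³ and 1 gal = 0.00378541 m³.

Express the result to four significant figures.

4.915×10⁴ gal

0.5830 ft³/s → 0.0165087 m³/s
V = Q × t = 0.0165087 × 11270 = 186.053 m³
In gal: 186.053 / 0.00378541 = 49150 gal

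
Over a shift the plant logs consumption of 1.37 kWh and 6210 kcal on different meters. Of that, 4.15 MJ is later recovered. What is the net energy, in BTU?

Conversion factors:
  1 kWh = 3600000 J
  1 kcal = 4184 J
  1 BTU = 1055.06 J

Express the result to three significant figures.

2.54×10⁴ BTU

1.37 kWh × 3600000 = 4.932×10⁶ J
6210 kcal × 4184 = 2.59826×10⁷ J
4.15 MJ × 1000000 = 4.15×10⁶ J
Result: 4.932×10⁶ + 2.59826×10⁷ − 4.15×10⁶ = 2.67646×10⁷ J
In BTU: 2.67646×10⁷ / 1055.06 = 25367.8 BTU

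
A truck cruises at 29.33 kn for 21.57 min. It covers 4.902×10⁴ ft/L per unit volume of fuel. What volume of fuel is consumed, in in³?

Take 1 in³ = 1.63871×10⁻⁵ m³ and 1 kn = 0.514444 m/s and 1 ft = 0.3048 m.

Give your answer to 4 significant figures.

79.76 in³

29.33 kn → 15.0886 m/s
21.57 min → 1294.2 s
d = v × t = 15.0886 × 1294.2 = 19527.7 m
4.902×10⁴ ft/L → 1.49413×10⁷ m/m³
V = d / (distance per unit fuel) = 19527.7 / 1.49413×10⁷ = 0.00130696 m³
In in³: 0.00130696 / 1.63871×10⁻⁵ = 79.7554 in³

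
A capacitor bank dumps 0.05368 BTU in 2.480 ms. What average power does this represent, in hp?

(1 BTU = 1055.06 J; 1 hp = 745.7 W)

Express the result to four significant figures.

30.62 hp

0.05368 BTU × 1055.06 = 56.6356 J
2.480 ms × 0.001 = 0.00248 s
P = E / t = 56.6356 J / 0.00248 s = 22836.9 W
22836.9 W ÷ (745.7 W/hp) = 30.6248 hp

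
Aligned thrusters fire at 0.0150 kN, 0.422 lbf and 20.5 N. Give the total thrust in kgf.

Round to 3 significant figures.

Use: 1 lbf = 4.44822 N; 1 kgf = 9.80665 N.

3.81 kgf

0.0150 kN × 1000 = 15 N
0.422 lbf × 4.44822 = 1.87715 N
20.5 N (already N)
Combined: 15 + 1.87715 + 20.5 = 37.3772 N
In kgf: 37.3772 / 9.80665 = 3.81141 kgf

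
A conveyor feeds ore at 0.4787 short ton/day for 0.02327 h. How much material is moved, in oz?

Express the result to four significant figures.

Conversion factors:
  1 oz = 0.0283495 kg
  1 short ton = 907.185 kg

0.4787 short ton/day → 0.00502627 kg/s
0.02327 h → 83.772 s
m = ṁ × t = 0.00502627 × 83.772 = 0.421061 kg
In oz: 0.421061 / 0.0283495 = 14.8525 oz

14.85 oz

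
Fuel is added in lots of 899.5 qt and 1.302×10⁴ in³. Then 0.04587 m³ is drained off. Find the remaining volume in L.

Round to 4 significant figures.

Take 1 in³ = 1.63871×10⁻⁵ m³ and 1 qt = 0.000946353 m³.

1019 L

899.5 qt × 0.000946353 → 0.851245 m³
1.302×10⁴ in³ × 1.63871×10⁻⁵ → 0.21336 m³
0.04587 m³ (already m³)
Result: 0.851245 + 0.21336 − 0.04587 = 1.01874 m³
In L: 1.01874 / 0.001 = 1018.74 L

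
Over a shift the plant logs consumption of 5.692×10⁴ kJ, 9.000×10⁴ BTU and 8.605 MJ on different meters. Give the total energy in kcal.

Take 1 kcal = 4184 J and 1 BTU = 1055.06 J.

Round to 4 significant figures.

3.836×10⁴ kcal

5.692×10⁴ kJ × 1000 = 5.692×10⁷ J
9.000×10⁴ BTU × 1055.06 = 9.49554×10⁷ J
8.605 MJ × 1000000 = 8.605×10⁶ J
Combined: 5.692×10⁷ + 9.49554×10⁷ + 8.605×10⁶ = 1.6048×10⁸ J
In kcal: 1.6048×10⁸ / 4184 = 38355.6 kcal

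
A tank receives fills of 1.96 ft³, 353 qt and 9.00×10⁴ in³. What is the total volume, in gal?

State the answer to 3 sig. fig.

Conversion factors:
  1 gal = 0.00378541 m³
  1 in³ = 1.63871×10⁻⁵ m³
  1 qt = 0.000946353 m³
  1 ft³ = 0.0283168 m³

1.96 ft³ × 0.0283168 = 0.0555009 m³
353 qt × 0.000946353 = 0.334063 m³
9.00×10⁴ in³ × 1.63871×10⁻⁵ = 1.47484 m³
Combined: 0.0555009 + 0.334063 + 1.47484 = 1.8644 m³
In gal: 1.8644 / 0.00378541 = 492.523 gal

493 gal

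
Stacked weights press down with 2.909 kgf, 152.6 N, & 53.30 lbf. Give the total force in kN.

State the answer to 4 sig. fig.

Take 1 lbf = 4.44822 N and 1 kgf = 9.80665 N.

0.4182 kN

2.909 kgf × 9.80665 → 28.5275 N
152.6 N (already N)
53.30 lbf × 4.44822 → 237.09 N
Total: 28.5275 + 152.6 + 237.09 = 418.218 N
In kN: 418.218 / 1000 = 0.418218 kN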